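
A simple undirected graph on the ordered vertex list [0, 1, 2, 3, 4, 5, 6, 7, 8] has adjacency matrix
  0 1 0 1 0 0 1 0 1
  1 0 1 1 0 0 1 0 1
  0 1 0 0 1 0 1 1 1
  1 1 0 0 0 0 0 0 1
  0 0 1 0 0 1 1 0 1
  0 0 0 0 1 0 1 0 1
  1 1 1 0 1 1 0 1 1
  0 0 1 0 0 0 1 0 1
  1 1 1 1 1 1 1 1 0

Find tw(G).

A width-3 tree decomposition is:
Bags: B1 = {2, 4, 6, 8}  B2 = {1, 2, 6, 8}  B3 = {0, 1, 6, 8}  B4 = {2, 6, 7, 8}  B5 = {4, 5, 6, 8}  B6 = {0, 1, 3, 8}
Tree: B1–B2, B2–B3, B1–B4, B1–B5, B3–B6
Every bag has size at most 4, so the width is 4 − 1 = 3 and tw(G) ≤ 3. On the other hand G contains the 4-clique {0, 1, 3, 8}. A clique must lie in a single bag of any decomposition, so no decomposition can have width below 3. Therefore the treewidth is 3.

3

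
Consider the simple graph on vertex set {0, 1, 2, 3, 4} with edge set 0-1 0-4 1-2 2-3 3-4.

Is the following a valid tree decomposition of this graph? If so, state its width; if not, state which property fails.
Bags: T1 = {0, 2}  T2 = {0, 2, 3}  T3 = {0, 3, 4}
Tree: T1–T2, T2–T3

A tree decomposition must satisfy three properties: every vertex lies in some bag; for every edge, both endpoints lie together in some bag; and for every vertex, the bags containing it form a connected subtree. Here vertex 1 appears in no bag, so the decomposition is invalid.

No — vertex 1 appears in no bag.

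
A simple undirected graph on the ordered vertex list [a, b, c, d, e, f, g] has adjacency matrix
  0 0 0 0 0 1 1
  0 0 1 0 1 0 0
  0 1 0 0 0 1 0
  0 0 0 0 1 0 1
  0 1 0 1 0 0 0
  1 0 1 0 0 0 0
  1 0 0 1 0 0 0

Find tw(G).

A width-2 tree decomposition is:
Bags: B1 = {a, c, f}  B2 = {a, b, c}  B3 = {a, b, e}  B4 = {a, d, e}  B5 = {a, d, g}
Tree: B1–B2, B2–B3, B3–B4, B4–B5
Each bag holds 3 vertices, so the decomposition has width 2, which upper-bounds the treewidth. The edges a–f–c–b–e–d–g–a form a cycle, so G is not a tree and its treewidth is at least 2. Hence tw(G) = 2 exactly.

2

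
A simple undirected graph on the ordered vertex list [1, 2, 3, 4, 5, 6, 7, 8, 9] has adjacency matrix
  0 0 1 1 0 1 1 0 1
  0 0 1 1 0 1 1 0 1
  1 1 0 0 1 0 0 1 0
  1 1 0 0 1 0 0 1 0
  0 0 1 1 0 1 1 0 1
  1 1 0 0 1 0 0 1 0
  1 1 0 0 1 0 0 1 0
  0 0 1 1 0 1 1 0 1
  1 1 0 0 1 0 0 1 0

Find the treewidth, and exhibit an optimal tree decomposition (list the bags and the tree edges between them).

Every bag has size at most 5, so the width is 5 − 1 = 4 and tw(G) ≤ 4. For the lower bound: the 5 vertex sets {4,5}, {1,3}, {2,6}, {8}, {7} are disjoint, each induces a connected subgraph, and every pair is joined by at least one edge of G. Contracting each set to a single vertex therefore yields K_{5} as a minor, and since treewidth is minor-monotone, tw(G) ≥ tw(K_{5}) = 4. Combining the bounds, tw(G) = 4.

Treewidth 4.
One such decomposition:
Bags: B1 = {1, 2, 4, 5, 8}  B2 = {1, 2, 3, 5, 8}  B3 = {1, 2, 5, 6, 8}  B4 = {1, 2, 5, 7, 8}  B5 = {1, 2, 5, 8, 9}
Tree: B1–B2, B2–B3, B3–B4, B4–B5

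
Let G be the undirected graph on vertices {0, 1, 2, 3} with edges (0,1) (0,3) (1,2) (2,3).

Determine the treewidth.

2

A width-2 tree decomposition is:
Bags: B1 = {0, 1, 3}  B2 = {1, 2, 3}
Tree: B1–B2
Each bag holds 3 vertices, so the decomposition has width 2, which upper-bounds the treewidth. The edges 3–0–1–2–3 form a cycle, so G is not a tree and its treewidth is at least 2. Therefore the treewidth is 2.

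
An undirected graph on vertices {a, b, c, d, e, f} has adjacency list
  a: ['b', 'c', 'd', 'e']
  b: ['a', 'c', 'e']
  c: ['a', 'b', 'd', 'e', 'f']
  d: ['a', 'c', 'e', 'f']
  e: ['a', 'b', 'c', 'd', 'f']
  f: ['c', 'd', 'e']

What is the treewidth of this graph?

A width-3 tree decomposition is:
Bags: B1 = {c, d, e, f}  B2 = {a, c, d, e}  B3 = {a, b, c, e}
Tree: B1–B2, B2–B3
The largest bag has 4 vertices, giving width 3; this decomposition certifies tw(G) ≤ 3. For the lower bound, the 4 vertices {c, d, e, f} are pairwise adjacent, and any tree decomposition puts a clique entirely inside one bag — forcing width ≥ 3. The upper and lower bounds meet at 3, so that is the treewidth.

3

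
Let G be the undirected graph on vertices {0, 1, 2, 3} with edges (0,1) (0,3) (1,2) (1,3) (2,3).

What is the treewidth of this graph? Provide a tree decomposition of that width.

Treewidth 2.
Bags: B1 = {0, 1, 3}  B2 = {1, 2, 3}
Tree: B1–B2

Each bag holds 3 vertices, so the decomposition has width 2, which upper-bounds the treewidth. For the lower bound, the 3 vertices {0, 1, 3} are pairwise adjacent, and any tree decomposition puts a clique entirely inside one bag — forcing width ≥ 2. Hence tw(G) = 2 exactly.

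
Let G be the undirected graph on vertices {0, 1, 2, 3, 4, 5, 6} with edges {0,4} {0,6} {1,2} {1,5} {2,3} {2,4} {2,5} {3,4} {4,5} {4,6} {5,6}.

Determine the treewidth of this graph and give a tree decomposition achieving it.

Each bag holds 3 vertices, so the decomposition has width 2, which upper-bounds the treewidth. For the lower bound, the 3 vertices {1, 2, 5} are pairwise adjacent, and any tree decomposition puts a clique entirely inside one bag — forcing width ≥ 2. The upper and lower bounds meet at 2, so that is the treewidth.

Treewidth 2.
One such decomposition:
Bags: B1 = {4, 5, 6}  B2 = {2, 4, 5}  B3 = {1, 2, 5}  B4 = {0, 4, 6}  B5 = {2, 3, 4}
Tree: B1–B2, B2–B3, B1–B4, B2–B5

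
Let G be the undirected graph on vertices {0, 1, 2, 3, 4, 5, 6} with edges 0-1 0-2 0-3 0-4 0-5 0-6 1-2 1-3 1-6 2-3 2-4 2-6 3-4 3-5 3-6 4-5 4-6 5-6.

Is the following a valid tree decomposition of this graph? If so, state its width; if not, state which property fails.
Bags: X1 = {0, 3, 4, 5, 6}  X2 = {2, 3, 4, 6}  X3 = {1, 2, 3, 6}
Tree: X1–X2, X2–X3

A tree decomposition must satisfy three properties: every vertex lies in some bag; for every edge, both endpoints lie together in some bag; and for every vertex, the bags containing it form a connected subtree. Here edge (0,2) lies in no bag, so the decomposition is invalid.

No — edge (0,2) lies in no bag.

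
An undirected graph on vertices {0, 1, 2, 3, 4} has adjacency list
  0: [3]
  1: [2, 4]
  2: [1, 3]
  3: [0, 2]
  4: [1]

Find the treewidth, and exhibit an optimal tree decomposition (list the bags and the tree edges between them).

Every bag has size at most 2, so the width is 2 − 1 = 1 and tw(G) ≤ 1. Any graph with an edge has treewidth ≥ 1, and G has the edge 1–2. Combining the bounds, tw(G) = 1.

Treewidth 1.
One such decomposition:
Bags: B1 = {1, 2}  B2 = {2, 3}  B3 = {1, 4}  B4 = {0, 3}
Tree: B1–B2, B1–B3, B2–B4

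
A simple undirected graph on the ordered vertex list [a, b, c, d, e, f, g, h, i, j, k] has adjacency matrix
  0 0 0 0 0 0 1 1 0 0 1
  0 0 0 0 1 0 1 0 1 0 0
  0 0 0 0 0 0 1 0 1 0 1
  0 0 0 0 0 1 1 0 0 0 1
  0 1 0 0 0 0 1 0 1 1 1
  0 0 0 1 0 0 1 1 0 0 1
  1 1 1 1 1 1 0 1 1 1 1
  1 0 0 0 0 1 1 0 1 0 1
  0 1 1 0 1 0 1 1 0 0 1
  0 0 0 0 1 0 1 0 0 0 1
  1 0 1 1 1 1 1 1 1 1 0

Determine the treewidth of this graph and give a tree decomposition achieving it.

Each bag holds 4 vertices, so the decomposition has width 3, which upper-bounds the treewidth. On the other hand G contains the 4-clique {d, f, g, k}. A clique must lie in a single bag of any decomposition, so no decomposition can have width below 3. Therefore the treewidth is 3.

Treewidth 3.
One optimal decomposition is:
Bags: B1 = {a, g, h, k}  B2 = {g, h, i, k}  B3 = {e, g, i, k}  B4 = {b, e, g, i}  B5 = {f, g, h, k}  B6 = {c, g, i, k}  B7 = {d, f, g, k}  B8 = {e, g, j, k}
Tree: B1–B2, B2–B3, B3–B4, B2–B5, B2–B6, B5–B7, B3–B8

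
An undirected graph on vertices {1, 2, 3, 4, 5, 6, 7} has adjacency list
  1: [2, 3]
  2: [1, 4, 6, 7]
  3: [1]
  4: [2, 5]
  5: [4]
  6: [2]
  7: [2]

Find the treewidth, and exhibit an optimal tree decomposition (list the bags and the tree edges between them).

Treewidth 1.
One such decomposition:
Bags: B1 = {2, 4}  B2 = {4, 5}  B3 = {2, 6}  B4 = {1, 2}  B5 = {2, 7}  B6 = {1, 3}
Tree: B1–B2, B1–B3, B1–B4, B4–B5, B4–B6

Every bag has size at most 2, so the width is 2 − 1 = 1 and tw(G) ≤ 1. Since G has at least one edge (e.g. 4–2), it is not an edgeless graph, so tw(G) ≥ 1. Combining the bounds, tw(G) = 1.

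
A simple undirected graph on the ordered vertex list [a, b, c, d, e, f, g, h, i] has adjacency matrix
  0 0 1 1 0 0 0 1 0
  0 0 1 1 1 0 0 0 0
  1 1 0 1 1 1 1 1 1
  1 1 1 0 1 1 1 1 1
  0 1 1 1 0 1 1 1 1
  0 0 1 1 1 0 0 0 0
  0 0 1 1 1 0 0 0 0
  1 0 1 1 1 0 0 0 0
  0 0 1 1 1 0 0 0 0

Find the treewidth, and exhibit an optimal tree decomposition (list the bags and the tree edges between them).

Each bag holds 4 vertices, so the decomposition has width 3, which upper-bounds the treewidth. On the other hand G contains the 4-clique {c, d, e, f}. A clique must lie in a single bag of any decomposition, so no decomposition can have width below 3. Combining the bounds, tw(G) = 3.

Treewidth 3.
Bags: B1 = {c, d, e, h}  B2 = {c, d, e, f}  B3 = {c, d, e, g}  B4 = {c, d, e, i}  B5 = {a, c, d, h}  B6 = {b, c, d, e}
Tree: B1–B2, B2–B3, B2–B4, B1–B5, B1–B6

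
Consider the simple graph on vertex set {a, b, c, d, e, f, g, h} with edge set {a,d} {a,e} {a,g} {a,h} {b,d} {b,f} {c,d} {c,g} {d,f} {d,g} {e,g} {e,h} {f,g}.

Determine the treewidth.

A width-2 tree decomposition is:
Bags: B1 = {d, f, g}  B2 = {b, d, f}  B3 = {a, d, g}  B4 = {c, d, g}  B5 = {a, e, g}  B6 = {a, e, h}
Tree: B1–B2, B1–B3, B1–B4, B3–B5, B5–B6
Each bag holds 3 vertices, so the decomposition has width 2, which upper-bounds the treewidth. For the lower bound, the 3 vertices {d, f, g} are pairwise adjacent, and any tree decomposition puts a clique entirely inside one bag — forcing width ≥ 2. Hence tw(G) = 2 exactly.

2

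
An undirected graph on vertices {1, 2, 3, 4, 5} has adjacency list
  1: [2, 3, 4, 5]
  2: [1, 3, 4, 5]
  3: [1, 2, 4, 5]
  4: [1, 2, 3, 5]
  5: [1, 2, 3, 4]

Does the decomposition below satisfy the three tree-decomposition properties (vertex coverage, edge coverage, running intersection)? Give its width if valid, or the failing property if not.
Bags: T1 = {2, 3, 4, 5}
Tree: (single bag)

No — vertex 1 appears in no bag.

A tree decomposition must satisfy three properties: every vertex lies in some bag; for every edge, both endpoints lie together in some bag; and for every vertex, the bags containing it form a connected subtree. Here vertex 1 appears in no bag, so the decomposition is invalid.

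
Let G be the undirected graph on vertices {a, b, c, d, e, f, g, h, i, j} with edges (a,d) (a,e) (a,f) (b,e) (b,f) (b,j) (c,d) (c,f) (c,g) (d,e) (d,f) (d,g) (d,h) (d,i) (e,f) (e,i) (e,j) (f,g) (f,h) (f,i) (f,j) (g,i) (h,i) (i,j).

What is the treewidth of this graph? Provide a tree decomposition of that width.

The largest bag has 4 vertices, giving width 3; this decomposition certifies tw(G) ≤ 3. Conversely, {c, d, f, g} is a clique of size 4, and the vertices of any clique must share a bag in every tree decomposition; so some bag has ≥ 4 vertices and tw(G) ≥ 3. Therefore the treewidth is 3.

Treewidth 3.
One such decomposition:
Bags: B1 = {d, f, g, i}  B2 = {d, e, f, i}  B3 = {d, f, h, i}  B4 = {a, d, e, f}  B5 = {e, f, i, j}  B6 = {c, d, f, g}  B7 = {b, e, f, j}
Tree: B1–B2, B1–B3, B2–B4, B2–B5, B1–B6, B5–B7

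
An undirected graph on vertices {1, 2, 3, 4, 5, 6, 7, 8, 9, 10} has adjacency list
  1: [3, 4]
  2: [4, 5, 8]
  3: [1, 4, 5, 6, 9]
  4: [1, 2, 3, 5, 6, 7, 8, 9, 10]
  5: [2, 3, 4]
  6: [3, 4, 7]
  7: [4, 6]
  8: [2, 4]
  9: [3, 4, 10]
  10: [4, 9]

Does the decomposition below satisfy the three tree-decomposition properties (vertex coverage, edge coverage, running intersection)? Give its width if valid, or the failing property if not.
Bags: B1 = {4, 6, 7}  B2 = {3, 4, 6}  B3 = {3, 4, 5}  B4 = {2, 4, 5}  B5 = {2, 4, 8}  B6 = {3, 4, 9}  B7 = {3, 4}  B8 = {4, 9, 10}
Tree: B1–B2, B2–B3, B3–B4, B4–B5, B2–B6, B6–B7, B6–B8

A tree decomposition must satisfy three properties: every vertex lies in some bag; for every edge, both endpoints lie together in some bag; and for every vertex, the bags containing it form a connected subtree. Here vertex 1 appears in no bag, so the decomposition is invalid.

No — vertex 1 appears in no bag.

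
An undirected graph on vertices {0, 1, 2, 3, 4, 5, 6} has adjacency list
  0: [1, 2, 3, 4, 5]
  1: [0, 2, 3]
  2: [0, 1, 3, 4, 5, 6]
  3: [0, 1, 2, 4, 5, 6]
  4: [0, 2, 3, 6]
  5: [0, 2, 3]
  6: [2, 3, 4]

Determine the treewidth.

A width-3 tree decomposition is:
Bags: B1 = {0, 1, 2, 3}  B2 = {0, 2, 3, 5}  B3 = {0, 2, 3, 4}  B4 = {2, 3, 4, 6}
Tree: B1–B2, B2–B3, B3–B4
The largest bag has 4 vertices, giving width 3; this decomposition certifies tw(G) ≤ 3. For the lower bound, the 4 vertices {0, 1, 2, 3} are pairwise adjacent, and any tree decomposition puts a clique entirely inside one bag — forcing width ≥ 3. Hence tw(G) = 3 exactly.

3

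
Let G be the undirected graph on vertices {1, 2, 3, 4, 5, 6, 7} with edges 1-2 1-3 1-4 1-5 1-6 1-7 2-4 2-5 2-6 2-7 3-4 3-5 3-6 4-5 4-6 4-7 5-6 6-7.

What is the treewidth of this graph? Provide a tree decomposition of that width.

Every bag has size at most 5, so the width is 5 − 1 = 4 and tw(G) ≤ 4. Conversely, {1, 2, 4, 5, 6} is a clique of size 5, and the vertices of any clique must share a bag in every tree decomposition; so some bag has ≥ 5 vertices and tw(G) ≥ 4. The upper and lower bounds meet at 4, so that is the treewidth.

Treewidth 4.
Bags: B1 = {1, 2, 4, 6, 7}  B2 = {1, 2, 4, 5, 6}  B3 = {1, 3, 4, 5, 6}
Tree: B1–B2, B2–B3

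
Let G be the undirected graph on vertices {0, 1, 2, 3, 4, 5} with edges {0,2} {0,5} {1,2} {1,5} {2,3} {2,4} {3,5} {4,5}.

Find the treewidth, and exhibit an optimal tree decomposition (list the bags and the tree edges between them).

Treewidth 2.
Bags: B1 = {2, 3, 5}  B2 = {1, 2, 5}  B3 = {2, 4, 5}  B4 = {0, 2, 5}
Tree: B1–B2, B2–B3, B3–B4

The largest bag has 3 vertices, giving width 2; this decomposition certifies tw(G) ≤ 2. Since 2–3–5–1–2 is a cycle in G, G is not acyclic. Forests are exactly the graphs of treewidth ≤ 1, so tw(G) ≥ 2. Therefore the treewidth is 2.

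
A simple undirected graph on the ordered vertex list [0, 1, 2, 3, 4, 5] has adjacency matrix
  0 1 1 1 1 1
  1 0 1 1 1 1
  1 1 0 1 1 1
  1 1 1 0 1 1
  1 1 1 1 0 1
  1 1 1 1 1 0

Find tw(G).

5

A width-5 tree decomposition is:
Bags: B1 = {0, 1, 2, 3, 4, 5}
Tree: (single bag)
A single bag containing all 6 vertices is trivially a valid decomposition of width 5. For the lower bound, the 6 vertices {0, 1, 2, 3, 4, 5} are pairwise adjacent, and any tree decomposition puts a clique entirely inside one bag — forcing width ≥ 5. The upper and lower bounds meet at 5, so that is the treewidth.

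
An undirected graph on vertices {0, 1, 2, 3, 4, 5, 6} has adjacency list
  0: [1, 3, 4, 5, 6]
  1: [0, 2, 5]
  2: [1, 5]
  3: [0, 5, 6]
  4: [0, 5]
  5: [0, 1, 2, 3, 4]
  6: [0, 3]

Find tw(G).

2

A width-2 tree decomposition is:
Bags: B1 = {0, 1, 5}  B2 = {0, 3, 5}  B3 = {0, 3, 6}  B4 = {1, 2, 5}  B5 = {0, 4, 5}
Tree: B1–B2, B2–B3, B1–B4, B2–B5
Each bag holds 3 vertices, so the decomposition has width 2, which upper-bounds the treewidth. On the other hand G contains the 3-clique {0, 1, 5}. A clique must lie in a single bag of any decomposition, so no decomposition can have width below 2. The upper and lower bounds meet at 2, so that is the treewidth.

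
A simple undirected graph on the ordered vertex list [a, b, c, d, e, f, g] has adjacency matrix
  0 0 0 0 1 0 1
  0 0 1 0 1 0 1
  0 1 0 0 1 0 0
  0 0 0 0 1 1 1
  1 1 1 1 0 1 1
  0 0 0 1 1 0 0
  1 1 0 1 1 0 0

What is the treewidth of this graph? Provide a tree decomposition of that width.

Every bag has size at most 3, so the width is 3 − 1 = 2 and tw(G) ≤ 2. For the lower bound, the 3 vertices {d, e, g} are pairwise adjacent, and any tree decomposition puts a clique entirely inside one bag — forcing width ≥ 2. Therefore the treewidth is 2.

Treewidth 2.
One optimal decomposition is:
Bags: B1 = {d, e, f}  B2 = {d, e, g}  B3 = {a, e, g}  B4 = {b, e, g}  B5 = {b, c, e}
Tree: B1–B2, B2–B3, B2–B4, B4–B5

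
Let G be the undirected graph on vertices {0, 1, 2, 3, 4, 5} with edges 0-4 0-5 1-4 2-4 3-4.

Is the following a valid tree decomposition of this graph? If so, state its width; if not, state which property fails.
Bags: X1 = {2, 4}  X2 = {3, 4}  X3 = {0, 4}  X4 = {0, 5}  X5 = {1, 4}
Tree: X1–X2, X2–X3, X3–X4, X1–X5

Every vertex of G appears in some bag (union = {0, 1, 2, 3, 4, 5}); every edge is covered by a bag; and for each vertex v the set of bags containing v is connected in the bag tree. The decomposition is therefore valid. The largest bag has 2 vertices, so the width is 1.

Yes; width 1.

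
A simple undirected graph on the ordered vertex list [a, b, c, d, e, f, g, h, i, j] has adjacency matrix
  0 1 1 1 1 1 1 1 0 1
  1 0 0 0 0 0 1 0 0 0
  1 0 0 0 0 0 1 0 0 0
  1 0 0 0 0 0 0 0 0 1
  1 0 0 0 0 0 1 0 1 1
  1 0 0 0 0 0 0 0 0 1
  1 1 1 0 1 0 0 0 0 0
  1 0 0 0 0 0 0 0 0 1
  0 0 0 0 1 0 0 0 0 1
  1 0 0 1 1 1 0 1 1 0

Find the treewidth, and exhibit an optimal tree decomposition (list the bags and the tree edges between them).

Every bag has size at most 3, so the width is 3 − 1 = 2 and tw(G) ≤ 2. For the lower bound, the 3 vertices {a, e, g} are pairwise adjacent, and any tree decomposition puts a clique entirely inside one bag — forcing width ≥ 2. Therefore the treewidth is 2.

Treewidth 2.
One such decomposition:
Bags: B1 = {a, h, j}  B2 = {a, e, j}  B3 = {a, e, g}  B4 = {a, d, j}  B5 = {a, b, g}  B6 = {e, i, j}  B7 = {a, c, g}  B8 = {a, f, j}
Tree: B1–B2, B2–B3, B1–B4, B3–B5, B2–B6, B3–B7, B4–B8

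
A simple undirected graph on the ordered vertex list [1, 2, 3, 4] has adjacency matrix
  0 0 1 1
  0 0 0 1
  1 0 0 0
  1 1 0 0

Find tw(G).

A width-1 tree decomposition is:
Bags: B1 = {2, 4}  B2 = {1, 4}  B3 = {1, 3}
Tree: B1–B2, B2–B3
Every bag has size at most 2, so the width is 2 − 1 = 1 and tw(G) ≤ 1. G has an edge, so its treewidth is at least 1. Combining the bounds, tw(G) = 1.

1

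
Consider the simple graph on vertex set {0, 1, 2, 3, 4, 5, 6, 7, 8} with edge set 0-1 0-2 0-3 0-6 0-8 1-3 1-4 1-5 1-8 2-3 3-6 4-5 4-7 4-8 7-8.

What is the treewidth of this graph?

2

A width-2 tree decomposition is:
Bags: B1 = {0, 3, 6}  B2 = {0, 1, 3}  B3 = {0, 1, 8}  B4 = {1, 4, 8}  B5 = {4, 7, 8}  B6 = {0, 2, 3}  B7 = {1, 4, 5}
Tree: B1–B2, B2–B3, B3–B4, B4–B5, B2–B6, B4–B7
Each bag holds 3 vertices, so the decomposition has width 2, which upper-bounds the treewidth. Conversely, {0, 1, 8} is a clique of size 3, and the vertices of any clique must share a bag in every tree decomposition; so some bag has ≥ 3 vertices and tw(G) ≥ 2. The upper and lower bounds meet at 2, so that is the treewidth.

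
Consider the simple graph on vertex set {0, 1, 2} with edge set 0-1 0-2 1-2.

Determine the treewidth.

2

A width-2 tree decomposition is:
Bags: B1 = {0, 1, 2}
Tree: (single bag)
A single bag containing all 3 vertices is trivially a valid decomposition of width 2. Conversely, {0, 1, 2} is a clique of size 3, and the vertices of any clique must share a bag in every tree decomposition; so some bag has ≥ 3 vertices and tw(G) ≥ 2. Hence tw(G) = 2 exactly.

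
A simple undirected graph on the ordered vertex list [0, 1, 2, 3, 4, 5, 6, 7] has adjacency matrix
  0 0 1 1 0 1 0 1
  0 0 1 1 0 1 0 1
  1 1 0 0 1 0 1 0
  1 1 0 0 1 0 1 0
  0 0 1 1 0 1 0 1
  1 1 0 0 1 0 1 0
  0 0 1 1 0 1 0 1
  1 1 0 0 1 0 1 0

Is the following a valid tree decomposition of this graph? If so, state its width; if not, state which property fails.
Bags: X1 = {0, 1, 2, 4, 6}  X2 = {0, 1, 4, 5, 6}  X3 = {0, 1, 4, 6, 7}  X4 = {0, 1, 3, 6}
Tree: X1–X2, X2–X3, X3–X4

A tree decomposition must satisfy three properties: every vertex lies in some bag; for every edge, both endpoints lie together in some bag; and for every vertex, the bags containing it form a connected subtree. Here edge (4,3) lies in no bag, so the decomposition is invalid.

No — edge (4,3) lies in no bag.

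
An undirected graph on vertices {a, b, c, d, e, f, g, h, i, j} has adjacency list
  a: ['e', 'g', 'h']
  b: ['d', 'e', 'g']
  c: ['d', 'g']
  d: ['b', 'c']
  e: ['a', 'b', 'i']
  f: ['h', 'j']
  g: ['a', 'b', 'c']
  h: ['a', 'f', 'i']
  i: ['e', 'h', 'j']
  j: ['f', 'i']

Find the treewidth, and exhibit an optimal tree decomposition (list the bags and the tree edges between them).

The largest bag has 3 vertices, giving width 2; this decomposition certifies tw(G) ≤ 2. Since c–d–b–g–c is a cycle in G, G is not acyclic. Forests are exactly the graphs of treewidth ≤ 1, so tw(G) ≥ 2. Therefore the treewidth is 2.

Treewidth 2.
Bags: B1 = {c, d, g}  B2 = {b, d, g}  B3 = {a, b, g}  B4 = {a, b, e}  B5 = {a, e, h}  B6 = {e, h, i}  B7 = {f, h, i}  B8 = {f, i, j}
Tree: B1–B2, B2–B3, B3–B4, B4–B5, B5–B6, B6–B7, B7–B8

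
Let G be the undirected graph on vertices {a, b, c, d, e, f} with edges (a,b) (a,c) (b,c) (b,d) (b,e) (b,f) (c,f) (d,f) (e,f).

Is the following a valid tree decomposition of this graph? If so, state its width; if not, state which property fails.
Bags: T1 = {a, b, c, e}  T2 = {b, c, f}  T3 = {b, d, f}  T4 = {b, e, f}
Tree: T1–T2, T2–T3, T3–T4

No — bags containing vertex e are not connected in the tree.

A tree decomposition must satisfy three properties: every vertex lies in some bag; for every edge, both endpoints lie together in some bag; and for every vertex, the bags containing it form a connected subtree. Here bags containing vertex e are not connected in the tree, so the decomposition is invalid.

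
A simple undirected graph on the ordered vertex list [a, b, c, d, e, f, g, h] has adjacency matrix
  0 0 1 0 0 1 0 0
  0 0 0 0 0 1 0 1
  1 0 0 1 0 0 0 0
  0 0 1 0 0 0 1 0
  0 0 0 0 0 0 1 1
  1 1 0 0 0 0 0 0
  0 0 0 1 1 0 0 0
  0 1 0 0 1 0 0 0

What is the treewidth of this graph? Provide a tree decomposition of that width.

Treewidth 2.
One such decomposition:
Bags: B1 = {d, e, g}  B2 = {d, e, h}  B3 = {b, d, h}  B4 = {b, d, f}  B5 = {a, d, f}  B6 = {a, c, d}
Tree: B1–B2, B2–B3, B3–B4, B4–B5, B5–B6

Each bag holds 3 vertices, so the decomposition has width 2, which upper-bounds the treewidth. The edges d–g–e–h–b–f–a–c–d form a cycle, so G is not a tree and its treewidth is at least 2. Hence tw(G) = 2 exactly.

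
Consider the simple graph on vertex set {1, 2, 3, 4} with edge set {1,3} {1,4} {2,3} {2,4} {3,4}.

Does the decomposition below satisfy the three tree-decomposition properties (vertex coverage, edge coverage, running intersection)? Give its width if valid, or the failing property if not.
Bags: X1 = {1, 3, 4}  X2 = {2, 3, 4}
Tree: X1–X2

Every vertex of G appears in some bag (union = {1, 2, 3, 4}); every edge is covered by a bag; and for each vertex v the set of bags containing v is connected in the bag tree. The decomposition is therefore valid. The largest bag has 3 vertices, so the width is 2.

Yes; width 2.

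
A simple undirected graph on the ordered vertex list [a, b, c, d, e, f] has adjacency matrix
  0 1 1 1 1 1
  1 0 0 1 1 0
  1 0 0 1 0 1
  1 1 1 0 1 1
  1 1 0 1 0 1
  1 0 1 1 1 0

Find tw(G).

3

A width-3 tree decomposition is:
Bags: B1 = {a, c, d, f}  B2 = {a, d, e, f}  B3 = {a, b, d, e}
Tree: B1–B2, B2–B3
The largest bag has 4 vertices, giving width 3; this decomposition certifies tw(G) ≤ 3. For the lower bound, the 4 vertices {a, d, e, f} are pairwise adjacent, and any tree decomposition puts a clique entirely inside one bag — forcing width ≥ 3. Combining the bounds, tw(G) = 3.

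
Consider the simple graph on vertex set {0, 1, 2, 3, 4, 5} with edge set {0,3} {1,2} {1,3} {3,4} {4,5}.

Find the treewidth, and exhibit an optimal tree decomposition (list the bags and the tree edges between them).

The largest bag has 2 vertices, giving width 1; this decomposition certifies tw(G) ≤ 1. Any graph with an edge has treewidth ≥ 1, and G has the edge 1–2. Hence tw(G) = 1 exactly.

Treewidth 1.
Bags: B1 = {1, 2}  B2 = {1, 3}  B3 = {3, 4}  B4 = {0, 3}  B5 = {4, 5}
Tree: B1–B2, B2–B3, B2–B4, B3–B5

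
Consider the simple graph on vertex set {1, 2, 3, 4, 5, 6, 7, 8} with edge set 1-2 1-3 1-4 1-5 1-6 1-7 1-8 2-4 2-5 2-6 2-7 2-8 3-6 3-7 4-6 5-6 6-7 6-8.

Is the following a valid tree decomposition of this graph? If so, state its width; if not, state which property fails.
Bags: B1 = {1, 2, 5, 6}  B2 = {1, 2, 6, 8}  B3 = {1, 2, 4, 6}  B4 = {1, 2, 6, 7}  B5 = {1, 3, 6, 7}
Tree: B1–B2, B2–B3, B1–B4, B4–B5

Yes; width 3.

Checking the three conditions: (i) the bags cover all of {1, 2, 3, 4, 5, 6, 7, 8}; (ii) for each edge, some bag contains both endpoints; (iii) the bags containing any fixed vertex form a subtree. All hold, so the decomposition is valid with width 4 − 1 = 3.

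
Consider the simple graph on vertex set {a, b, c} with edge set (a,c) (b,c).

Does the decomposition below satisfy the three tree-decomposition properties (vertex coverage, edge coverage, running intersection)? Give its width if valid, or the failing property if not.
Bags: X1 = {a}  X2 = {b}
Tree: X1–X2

No — vertex c appears in no bag.

A tree decomposition must satisfy three properties: every vertex lies in some bag; for every edge, both endpoints lie together in some bag; and for every vertex, the bags containing it form a connected subtree. Here vertex c appears in no bag, so the decomposition is invalid.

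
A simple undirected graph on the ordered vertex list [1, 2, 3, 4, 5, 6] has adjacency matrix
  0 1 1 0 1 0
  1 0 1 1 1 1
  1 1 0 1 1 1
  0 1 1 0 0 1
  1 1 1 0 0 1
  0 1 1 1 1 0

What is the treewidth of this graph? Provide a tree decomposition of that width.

Each bag holds 4 vertices, so the decomposition has width 3, which upper-bounds the treewidth. Conversely, {2, 3, 4, 6} is a clique of size 4, and the vertices of any clique must share a bag in every tree decomposition; so some bag has ≥ 4 vertices and tw(G) ≥ 3. Therefore the treewidth is 3.

Treewidth 3.
One such decomposition:
Bags: B1 = {1, 2, 3, 5}  B2 = {2, 3, 5, 6}  B3 = {2, 3, 4, 6}
Tree: B1–B2, B2–B3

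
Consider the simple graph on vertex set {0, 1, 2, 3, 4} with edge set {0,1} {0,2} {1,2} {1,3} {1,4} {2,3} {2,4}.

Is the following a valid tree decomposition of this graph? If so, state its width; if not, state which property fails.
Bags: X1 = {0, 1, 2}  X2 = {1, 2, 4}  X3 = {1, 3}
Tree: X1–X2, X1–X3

No — edge (2,3) lies in no bag.

A tree decomposition must satisfy three properties: every vertex lies in some bag; for every edge, both endpoints lie together in some bag; and for every vertex, the bags containing it form a connected subtree. Here edge (2,3) lies in no bag, so the decomposition is invalid.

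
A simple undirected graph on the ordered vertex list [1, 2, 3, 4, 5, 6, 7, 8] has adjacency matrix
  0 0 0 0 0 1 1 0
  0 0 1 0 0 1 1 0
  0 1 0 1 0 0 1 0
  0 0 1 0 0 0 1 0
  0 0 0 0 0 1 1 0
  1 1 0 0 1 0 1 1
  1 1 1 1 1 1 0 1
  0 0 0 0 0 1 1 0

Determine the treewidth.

A width-2 tree decomposition is:
Bags: B1 = {1, 6, 7}  B2 = {6, 7, 8}  B3 = {2, 6, 7}  B4 = {2, 3, 7}  B5 = {5, 6, 7}  B6 = {3, 4, 7}
Tree: B1–B2, B2–B3, B3–B4, B1–B5, B4–B6
Each bag holds 3 vertices, so the decomposition has width 2, which upper-bounds the treewidth. For the lower bound, the 3 vertices {2, 3, 7} are pairwise adjacent, and any tree decomposition puts a clique entirely inside one bag — forcing width ≥ 2. Combining the bounds, tw(G) = 2.

2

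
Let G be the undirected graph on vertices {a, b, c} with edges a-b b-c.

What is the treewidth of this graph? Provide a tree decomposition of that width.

Each bag holds 2 vertices, so the decomposition has width 1, which upper-bounds the treewidth. Since G has at least one edge (e.g. a–b), it is not an edgeless graph, so tw(G) ≥ 1. Hence tw(G) = 1 exactly.

Treewidth 1.
Bags: B1 = {a, b}  B2 = {b, c}
Tree: B1–B2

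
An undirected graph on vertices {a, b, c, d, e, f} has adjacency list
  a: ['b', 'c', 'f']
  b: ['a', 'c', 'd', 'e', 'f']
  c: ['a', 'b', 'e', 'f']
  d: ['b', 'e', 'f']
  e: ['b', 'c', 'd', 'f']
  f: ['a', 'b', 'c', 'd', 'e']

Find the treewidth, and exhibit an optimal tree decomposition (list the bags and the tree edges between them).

Treewidth 3.
Bags: B1 = {b, c, e, f}  B2 = {b, d, e, f}  B3 = {a, b, c, f}
Tree: B1–B2, B1–B3

Every bag has size at most 4, so the width is 4 − 1 = 3 and tw(G) ≤ 3. Conversely, {b, d, e, f} is a clique of size 4, and the vertices of any clique must share a bag in every tree decomposition; so some bag has ≥ 4 vertices and tw(G) ≥ 3. Combining the bounds, tw(G) = 3.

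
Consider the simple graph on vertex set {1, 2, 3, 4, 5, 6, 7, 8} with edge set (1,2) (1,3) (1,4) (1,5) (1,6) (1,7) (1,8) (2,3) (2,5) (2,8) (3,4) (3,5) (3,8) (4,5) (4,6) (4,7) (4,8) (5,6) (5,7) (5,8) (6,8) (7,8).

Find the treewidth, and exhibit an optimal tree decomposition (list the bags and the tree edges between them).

Treewidth 4.
One such decomposition:
Bags: B1 = {1, 4, 5, 7, 8}  B2 = {1, 4, 5, 6, 8}  B3 = {1, 3, 4, 5, 8}  B4 = {1, 2, 3, 5, 8}
Tree: B1–B2, B1–B3, B3–B4

Every bag has size at most 5, so the width is 5 − 1 = 4 and tw(G) ≤ 4. On the other hand G contains the 5-clique {1, 2, 3, 5, 8}. A clique must lie in a single bag of any decomposition, so no decomposition can have width below 4. Combining the bounds, tw(G) = 4.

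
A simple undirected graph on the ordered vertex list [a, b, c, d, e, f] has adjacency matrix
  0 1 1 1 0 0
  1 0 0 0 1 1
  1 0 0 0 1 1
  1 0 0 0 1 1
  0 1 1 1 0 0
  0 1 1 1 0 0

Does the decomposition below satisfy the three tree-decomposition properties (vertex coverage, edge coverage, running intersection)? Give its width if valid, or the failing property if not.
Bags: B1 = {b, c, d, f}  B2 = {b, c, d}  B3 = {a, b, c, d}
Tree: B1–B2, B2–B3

A tree decomposition must satisfy three properties: every vertex lies in some bag; for every edge, both endpoints lie together in some bag; and for every vertex, the bags containing it form a connected subtree. Here vertex e appears in no bag, so the decomposition is invalid.

No — vertex e appears in no bag.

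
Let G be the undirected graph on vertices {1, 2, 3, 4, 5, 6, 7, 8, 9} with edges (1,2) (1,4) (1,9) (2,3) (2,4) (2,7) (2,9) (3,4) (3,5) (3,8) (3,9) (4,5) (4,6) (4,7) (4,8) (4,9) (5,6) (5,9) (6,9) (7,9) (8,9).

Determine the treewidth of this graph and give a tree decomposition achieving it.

Treewidth 3.
One such decomposition:
Bags: B1 = {3, 4, 5, 9}  B2 = {2, 3, 4, 9}  B3 = {3, 4, 8, 9}  B4 = {2, 4, 7, 9}  B5 = {4, 5, 6, 9}  B6 = {1, 2, 4, 9}
Tree: B1–B2, B1–B3, B2–B4, B1–B5, B4–B6

Every bag has size at most 4, so the width is 4 − 1 = 3 and tw(G) ≤ 3. Conversely, {3, 4, 8, 9} is a clique of size 4, and the vertices of any clique must share a bag in every tree decomposition; so some bag has ≥ 4 vertices and tw(G) ≥ 3. Combining the bounds, tw(G) = 3.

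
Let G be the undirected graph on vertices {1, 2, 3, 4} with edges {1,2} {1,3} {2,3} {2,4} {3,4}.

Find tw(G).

2

A width-2 tree decomposition is:
Bags: B1 = {2, 3, 4}  B2 = {1, 2, 3}
Tree: B1–B2
The largest bag has 3 vertices, giving width 2; this decomposition certifies tw(G) ≤ 2. For the lower bound, the 3 vertices {1, 2, 3} are pairwise adjacent, and any tree decomposition puts a clique entirely inside one bag — forcing width ≥ 2. Combining the bounds, tw(G) = 2.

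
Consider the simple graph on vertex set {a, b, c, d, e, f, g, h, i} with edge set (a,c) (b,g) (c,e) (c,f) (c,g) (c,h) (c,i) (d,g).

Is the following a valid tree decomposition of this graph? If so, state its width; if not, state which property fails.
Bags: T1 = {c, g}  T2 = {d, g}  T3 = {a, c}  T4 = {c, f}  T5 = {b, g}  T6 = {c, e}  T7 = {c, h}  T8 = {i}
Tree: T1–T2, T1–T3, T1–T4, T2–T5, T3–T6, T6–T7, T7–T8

No — edge (c,i) lies in no bag.

A tree decomposition must satisfy three properties: every vertex lies in some bag; for every edge, both endpoints lie together in some bag; and for every vertex, the bags containing it form a connected subtree. Here edge (c,i) lies in no bag, so the decomposition is invalid.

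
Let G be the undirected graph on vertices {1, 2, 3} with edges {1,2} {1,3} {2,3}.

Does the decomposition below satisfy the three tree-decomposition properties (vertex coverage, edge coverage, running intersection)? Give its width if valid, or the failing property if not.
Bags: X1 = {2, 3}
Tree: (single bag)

A tree decomposition must satisfy three properties: every vertex lies in some bag; for every edge, both endpoints lie together in some bag; and for every vertex, the bags containing it form a connected subtree. Here vertex 1 appears in no bag, so the decomposition is invalid.

No — vertex 1 appears in no bag.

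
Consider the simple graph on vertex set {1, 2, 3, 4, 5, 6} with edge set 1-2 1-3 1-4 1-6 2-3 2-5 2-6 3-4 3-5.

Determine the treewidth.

2

A width-2 tree decomposition is:
Bags: B1 = {1, 2, 3}  B2 = {1, 3, 4}  B3 = {1, 2, 6}  B4 = {2, 3, 5}
Tree: B1–B2, B1–B3, B1–B4
The largest bag has 3 vertices, giving width 2; this decomposition certifies tw(G) ≤ 2. Conversely, {1, 2, 3} is a clique of size 3, and the vertices of any clique must share a bag in every tree decomposition; so some bag has ≥ 3 vertices and tw(G) ≥ 2. Combining the bounds, tw(G) = 2.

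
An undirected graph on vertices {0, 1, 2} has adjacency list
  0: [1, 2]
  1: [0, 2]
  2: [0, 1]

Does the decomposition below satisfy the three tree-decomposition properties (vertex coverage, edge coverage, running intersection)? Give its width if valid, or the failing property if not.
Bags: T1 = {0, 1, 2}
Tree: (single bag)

Yes; width 2.

Every vertex of G appears in some bag (union = {0, 1, 2}); every edge is covered by a bag; and for each vertex v the set of bags containing v is connected in the bag tree. The decomposition is therefore valid. The largest bag has 3 vertices, so the width is 2.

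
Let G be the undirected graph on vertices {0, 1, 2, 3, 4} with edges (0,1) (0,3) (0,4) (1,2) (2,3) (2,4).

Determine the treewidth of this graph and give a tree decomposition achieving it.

Each bag holds 3 vertices, so the decomposition has width 2, which upper-bounds the treewidth. The edges 3–2–4–0–3 form a cycle, so G is not a tree and its treewidth is at least 2. Hence tw(G) = 2 exactly.

Treewidth 2.
Bags: B1 = {0, 2, 3}  B2 = {0, 2, 4}  B3 = {0, 1, 2}
Tree: B1–B2, B2–B3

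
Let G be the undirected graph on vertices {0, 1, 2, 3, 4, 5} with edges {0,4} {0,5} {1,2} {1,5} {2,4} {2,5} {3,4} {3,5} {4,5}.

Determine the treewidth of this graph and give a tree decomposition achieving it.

Treewidth 2.
One optimal decomposition is:
Bags: B1 = {0, 4, 5}  B2 = {2, 4, 5}  B3 = {3, 4, 5}  B4 = {1, 2, 5}
Tree: B1–B2, B1–B3, B2–B4

Every bag has size at most 3, so the width is 3 − 1 = 2 and tw(G) ≤ 2. For the lower bound, the 3 vertices {1, 2, 5} are pairwise adjacent, and any tree decomposition puts a clique entirely inside one bag — forcing width ≥ 2. The upper and lower bounds meet at 2, so that is the treewidth.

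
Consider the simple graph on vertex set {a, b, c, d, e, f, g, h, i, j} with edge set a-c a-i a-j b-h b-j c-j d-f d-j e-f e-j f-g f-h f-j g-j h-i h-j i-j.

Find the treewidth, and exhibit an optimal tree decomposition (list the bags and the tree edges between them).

Treewidth 2.
One such decomposition:
Bags: B1 = {f, h, j}  B2 = {b, h, j}  B3 = {h, i, j}  B4 = {d, f, j}  B5 = {a, i, j}  B6 = {a, c, j}  B7 = {e, f, j}  B8 = {f, g, j}
Tree: B1–B2, B2–B3, B1–B4, B3–B5, B5–B6, B1–B7, B1–B8

The largest bag has 3 vertices, giving width 2; this decomposition certifies tw(G) ≤ 2. On the other hand G contains the 3-clique {d, f, j}. A clique must lie in a single bag of any decomposition, so no decomposition can have width below 2. Combining the bounds, tw(G) = 2.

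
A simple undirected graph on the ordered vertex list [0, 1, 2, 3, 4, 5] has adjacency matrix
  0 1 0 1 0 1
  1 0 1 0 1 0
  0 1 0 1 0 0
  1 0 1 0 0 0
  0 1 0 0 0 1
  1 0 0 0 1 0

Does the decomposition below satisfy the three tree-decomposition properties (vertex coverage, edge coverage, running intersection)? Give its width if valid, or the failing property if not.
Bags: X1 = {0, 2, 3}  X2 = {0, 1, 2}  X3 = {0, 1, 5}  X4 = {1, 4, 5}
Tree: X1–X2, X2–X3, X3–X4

Vertex coverage: the bags together contain {0, 1, 2, 3, 4, 5}, the full vertex set. Edge coverage: each edge of G has both endpoints in at least one bag. Running intersection: for every vertex, the bags containing it form a connected subtree. All three properties hold, so this is a valid tree decomposition of width max|bag| − 1 = 2, and hence tw(G) ≤ 2.

Yes; width 2.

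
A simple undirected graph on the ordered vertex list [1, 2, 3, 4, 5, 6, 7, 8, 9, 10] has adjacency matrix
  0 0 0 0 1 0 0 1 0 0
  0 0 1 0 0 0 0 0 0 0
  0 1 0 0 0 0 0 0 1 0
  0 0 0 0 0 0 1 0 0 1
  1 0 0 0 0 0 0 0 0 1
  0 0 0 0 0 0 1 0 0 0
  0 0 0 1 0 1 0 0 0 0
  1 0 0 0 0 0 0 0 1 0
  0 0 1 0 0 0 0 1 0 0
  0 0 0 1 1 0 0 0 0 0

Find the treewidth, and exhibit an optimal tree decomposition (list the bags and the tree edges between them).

Treewidth 1.
Bags: B1 = {2, 3}  B2 = {3, 9}  B3 = {8, 9}  B4 = {1, 8}  B5 = {1, 5}  B6 = {5, 10}  B7 = {4, 10}  B8 = {4, 7}  B9 = {6, 7}
Tree: B1–B2, B2–B3, B3–B4, B4–B5, B5–B6, B6–B7, B7–B8, B8–B9

Each bag holds 2 vertices, so the decomposition has width 1, which upper-bounds the treewidth. Since G has at least one edge (e.g. 2–3), it is not an edgeless graph, so tw(G) ≥ 1. Hence tw(G) = 1 exactly.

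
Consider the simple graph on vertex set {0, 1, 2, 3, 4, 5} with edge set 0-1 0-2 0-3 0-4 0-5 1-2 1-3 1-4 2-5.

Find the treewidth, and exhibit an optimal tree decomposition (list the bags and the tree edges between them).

Each bag holds 3 vertices, so the decomposition has width 2, which upper-bounds the treewidth. On the other hand G contains the 3-clique {0, 1, 2}. A clique must lie in a single bag of any decomposition, so no decomposition can have width below 2. The upper and lower bounds meet at 2, so that is the treewidth.

Treewidth 2.
Bags: B1 = {0, 1, 2}  B2 = {0, 1, 3}  B3 = {0, 2, 5}  B4 = {0, 1, 4}
Tree: B1–B2, B1–B3, B1–B4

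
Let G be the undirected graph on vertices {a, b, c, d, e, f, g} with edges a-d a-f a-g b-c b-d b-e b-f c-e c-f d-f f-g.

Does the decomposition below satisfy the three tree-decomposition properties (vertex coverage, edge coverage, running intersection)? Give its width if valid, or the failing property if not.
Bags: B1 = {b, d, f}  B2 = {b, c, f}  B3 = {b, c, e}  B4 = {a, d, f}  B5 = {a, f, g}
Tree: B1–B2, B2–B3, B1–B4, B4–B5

Vertex coverage: the bags together contain {a, b, c, d, e, f, g}, the full vertex set. Edge coverage: each edge of G has both endpoints in at least one bag. Running intersection: for every vertex, the bags containing it form a connected subtree. All three properties hold, so this is a valid tree decomposition of width max|bag| − 1 = 2, and hence tw(G) ≤ 2.

Yes; width 2.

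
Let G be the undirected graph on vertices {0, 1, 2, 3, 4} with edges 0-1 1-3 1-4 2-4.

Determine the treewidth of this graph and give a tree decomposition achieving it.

Each bag holds 2 vertices, so the decomposition has width 1, which upper-bounds the treewidth. Since G has at least one edge (e.g. 1–4), it is not an edgeless graph, so tw(G) ≥ 1. The upper and lower bounds meet at 1, so that is the treewidth.

Treewidth 1.
One such decomposition:
Bags: B1 = {1, 4}  B2 = {0, 1}  B3 = {2, 4}  B4 = {1, 3}
Tree: B1–B2, B1–B3, B1–B4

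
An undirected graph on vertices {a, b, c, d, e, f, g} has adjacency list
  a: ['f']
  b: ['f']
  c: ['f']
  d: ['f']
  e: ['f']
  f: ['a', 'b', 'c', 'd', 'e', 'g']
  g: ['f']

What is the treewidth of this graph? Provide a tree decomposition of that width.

Treewidth 1.
One such decomposition:
Bags: B1 = {d, f}  B2 = {f, g}  B3 = {c, f}  B4 = {b, f}  B5 = {e, f}  B6 = {a, f}
Tree: B1–B2, B2–B3, B3–B4, B2–B5, B3–B6

Each bag holds 2 vertices, so the decomposition has width 1, which upper-bounds the treewidth. G has an edge, so its treewidth is at least 1. Hence tw(G) = 1 exactly.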